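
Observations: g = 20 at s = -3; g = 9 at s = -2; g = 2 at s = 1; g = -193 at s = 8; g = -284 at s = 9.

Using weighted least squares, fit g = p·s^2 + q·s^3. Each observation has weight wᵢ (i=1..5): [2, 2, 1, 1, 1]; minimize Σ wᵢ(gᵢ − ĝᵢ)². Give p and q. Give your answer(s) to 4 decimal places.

Setting ∂/∂p … = 0 gives: 10852·p + 91268·q = -34922;  91268·p + 795172·q = -307074.
(Σwᵢ·s^2·s^2 = 10852, Σwᵢ·s^2·s^3 = 91268, Σwᵢ·s^3·s^3 = 795172, Σwᵢ·s^2·g = -34922, Σwᵢ·s^3·g = -307074.)
det = 10852·795172 − 91268² = 299358720.
p = ((-34922)·795172 − 91268·(-307074))/299358720 = 8032289/9354960; q = (10852·(-307074) − 91268·(-34922))/299358720 = -4534561/9354960.

p = 0.8586, q = -0.4847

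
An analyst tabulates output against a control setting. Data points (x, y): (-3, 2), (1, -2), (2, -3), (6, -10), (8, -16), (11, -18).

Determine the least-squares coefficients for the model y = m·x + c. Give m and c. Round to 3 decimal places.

m = -1.561, c = -1.331

Normal-equation sums: Σx·x = 235, Σx = 25, Σ1 = 6.
Right-hand side: Σx·y = -400, Σy = -47.
Eliminating c: 6·(row 1) − 25·(row 2) gives 785·m = 6·(-400) − 25·(-47) = -1225, so m = -245/157.
Then c = ((-47) − 25·(-245/157))/6 = -209/157.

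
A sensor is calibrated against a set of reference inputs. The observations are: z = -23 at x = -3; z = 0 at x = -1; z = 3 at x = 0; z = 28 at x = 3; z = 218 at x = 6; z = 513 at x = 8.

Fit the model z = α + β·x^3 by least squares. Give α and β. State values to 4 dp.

Entries of AᵀA: Σ1 = 6, Σx^3 = 727, Σx^3·x^3 = 310259.
Right-hand side: Σz = 739, Σx^3·z = 311121.
So AᵀA·[α, β]ᵀ = Aᵀz: [[6, 727]; [727, 310259]]·[α, β]ᵀ = [739, 311121]ᵀ.
Determinant 6·310259 − 727² = 1333025.
α = (739·310259 − 727·311121)/1333025 = 3096434/1333025; β = (6·311121 − 727·739)/1333025 = 1329473/1333025.

α = 2.3229, β = 0.9973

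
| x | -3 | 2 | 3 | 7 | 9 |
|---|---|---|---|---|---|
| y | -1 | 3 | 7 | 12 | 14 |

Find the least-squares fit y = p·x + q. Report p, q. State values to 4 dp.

The normal equations are: 152·p + 18·q = 240;  18·p + 5·q = 35.
(Σx·x = 152, Σx = 18, Σ1 = 5, Σx·y = 240, Σy = 35.)
Δ = 152·5 − 18² = 436.
p = (240·5 − 18·35)/436 = 285/218; q = (152·35 − 18·240)/436 = 250/109.

p = 1.3073, q = 2.2936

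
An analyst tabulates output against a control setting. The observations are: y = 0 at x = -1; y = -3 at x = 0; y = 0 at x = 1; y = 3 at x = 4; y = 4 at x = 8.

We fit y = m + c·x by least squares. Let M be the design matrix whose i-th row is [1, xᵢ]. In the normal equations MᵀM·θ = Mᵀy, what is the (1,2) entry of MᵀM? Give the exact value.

Row 1 ↔ basis 1, column 2 ↔ basis x, so (MᵀM)_{1,2} = Σᵢ x = (1)·(-1) + (1)·(0) + (1)·(1) + (1)·(4) + (1)·(8) = 12.

12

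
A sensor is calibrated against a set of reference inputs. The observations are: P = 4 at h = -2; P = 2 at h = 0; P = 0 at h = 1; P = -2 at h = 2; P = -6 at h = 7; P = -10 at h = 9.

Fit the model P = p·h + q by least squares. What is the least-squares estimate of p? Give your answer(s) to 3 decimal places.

p = -1.211

Entries of AᵀA: Σh·h = 139, Σh = 17, Σ1 = 6.
Right-hand side: Σh·P = -144, ΣP = -12.
Δ = 139·6 − 17² = 545.
p = ((-144)·6 − 17·(-12))/545 = -132/109; q = (139·(-12) − 17·(-144))/545 = 156/109.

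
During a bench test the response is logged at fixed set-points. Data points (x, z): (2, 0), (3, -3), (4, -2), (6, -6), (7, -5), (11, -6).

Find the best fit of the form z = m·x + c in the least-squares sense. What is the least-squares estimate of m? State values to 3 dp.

The normal system AᵀA·[m, c]ᵀ = Aᵀz is [[235, 33]; [33, 6]]·[m, c]ᵀ = [-154, -22]ᵀ.
Determinant 235·6 − 33² = 321.
m = ((-154)·6 − 33·(-22))/321 = -66/107; c = (235·(-22) − 33·(-154))/321 = -88/321.

m = -0.617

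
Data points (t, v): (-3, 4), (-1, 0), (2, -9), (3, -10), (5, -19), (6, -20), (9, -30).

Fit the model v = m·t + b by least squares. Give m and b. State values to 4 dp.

m = -2.8725, b = -3.3824

Sums needed: Σt·t = 165, Σt = 21, Σ1 = 7.
For Aᵀv: Σt·v = -545, Σv = -84.
Normal equations: [[165, 21]; [21, 7]]·[m, b]ᵀ = [-545, -84]ᵀ.
det = 165·7 − 21² = 714.
m = ((-545)·7 − 21·(-84))/714 = -293/102; b = (165·(-84) − 21·(-545))/714 = -115/34.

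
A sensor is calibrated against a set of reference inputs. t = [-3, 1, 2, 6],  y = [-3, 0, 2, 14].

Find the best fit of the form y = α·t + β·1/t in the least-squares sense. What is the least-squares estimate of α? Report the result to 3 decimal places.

α = 2.196

From the data, Σt·t = 50, Σt·1/t = 4, Σ1/t·1/t = 25/18.
Moment sums: Σt·y = 97, Σ1/t·y = 13/3.
Normal equations: [[50, 4]; [4, 25/18]]·[α, β]ᵀ = [97, 13/3]ᵀ.
Δ = 50·(25/18) − 4² = 481/9.
α = (97·(25/18) − 4·(13/3))/(481/9) = 2113/962; β = (50·(13/3) − 4·97)/(481/9) = -1542/481.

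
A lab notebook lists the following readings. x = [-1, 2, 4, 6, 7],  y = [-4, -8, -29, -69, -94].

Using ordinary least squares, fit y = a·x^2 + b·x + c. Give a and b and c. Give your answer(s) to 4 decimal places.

a = -2.0342, b = 0.9637, c = -1.1435

From the data, Σx^2·x^2 = 3970, Σx^2·x = 630, Σx^2 = 106, Σx·x = 106, Σx = 18, Σ1 = 5.
Moment sums: Σx^2·y = -7590, Σx·y = -1200, Σy = -204.
Solving the 3×3 system (Gaussian elimination) gives a = -23589/11596, b = 11175/11596, c = -255/223.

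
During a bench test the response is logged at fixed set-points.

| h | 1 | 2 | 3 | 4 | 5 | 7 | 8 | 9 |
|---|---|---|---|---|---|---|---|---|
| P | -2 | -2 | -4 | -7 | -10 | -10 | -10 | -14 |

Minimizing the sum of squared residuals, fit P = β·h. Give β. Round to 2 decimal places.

β = -1.49

Forming MᵀM = [[249]] and MᵀP = [-372]ᵀ gives MᵀM·[β]ᵀ = MᵀP.
Hence β = -372 / 249 ≈ -1.49398.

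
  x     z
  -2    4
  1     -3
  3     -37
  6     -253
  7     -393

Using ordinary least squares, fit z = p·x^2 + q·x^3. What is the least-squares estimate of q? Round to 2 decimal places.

q = -0.99

Compute the Gram sums: Σx^2·x^2 = 3795, Σx^2·x^3 = 24795, Σx^3·x^3 = 165099.
And Σx^2·z = -28685, Σx^3·z = -190481.
MᵀM·[p, q]ᵀ = Mᵀz becomes [[3795, 24795]; [24795, 165099]]·[p, q]ᵀ = [-28685, -190481]ᵀ.
det = 3795·165099 − 24795² = 11758680.
p = ((-28685)·165099 − 24795·(-190481))/11758680 = -214807/195978; q = (3795·(-190481) − 24795·(-28685))/11758680 = -193847/195978.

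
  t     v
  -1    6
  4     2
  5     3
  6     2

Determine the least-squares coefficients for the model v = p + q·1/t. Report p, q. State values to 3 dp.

With design matrix M, MᵀM = [[4, -23/60]; [-23/60, 4069/3600]] and Mᵀv = [13, -137/30]ᵀ.
Δ = 4·(4069/3600) − (-23/60)² = 5249/1200.
p = (13·(4069/3600) − (-23/60)·(-137/30))/(5249/1200) = 46595/15747; q = (4·(-137/30) − (-23/60)·13)/(5249/1200) = -15940/5249.

p = 2.959, q = -3.037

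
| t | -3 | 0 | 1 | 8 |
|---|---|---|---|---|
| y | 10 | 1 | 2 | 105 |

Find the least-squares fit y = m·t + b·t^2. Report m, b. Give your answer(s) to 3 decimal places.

Compute the Gram sums: Σt·t = 74, Σt·t^2 = 486, Σt^2·t^2 = 4178.
And Σt·y = 812, Σt^2·y = 6812.
Eliminating b: 4178·(row 1) − 486·(row 2) gives 72976·m = 4178·812 − 486·6812 = 81904, so m = 5119/4561.
Then b = (6812 − 486·(5119/4561))/4178 = 6841/4561.

m = 1.122, b = 1.500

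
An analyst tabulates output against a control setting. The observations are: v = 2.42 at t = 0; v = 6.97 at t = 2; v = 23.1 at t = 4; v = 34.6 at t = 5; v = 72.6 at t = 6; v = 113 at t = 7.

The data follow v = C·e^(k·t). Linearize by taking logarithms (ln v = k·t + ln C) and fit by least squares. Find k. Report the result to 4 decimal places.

k = 0.5552

Taking logs, ln v = k·t + ln C, so regress ln v on t.
Over the data: Σt = 24.0000, Σ(t)² = 130.0000, Σln v = 18.5214, Σt·ln v = 92.9633.
Normal system: [[130.0000, 24.0000]; [24.0000, 6]]·[k, ln C]ᵀ = [92.9633, 18.5214]ᵀ.
Solving (det = 204.0000): k = 0.55522, ln C = 0.86600.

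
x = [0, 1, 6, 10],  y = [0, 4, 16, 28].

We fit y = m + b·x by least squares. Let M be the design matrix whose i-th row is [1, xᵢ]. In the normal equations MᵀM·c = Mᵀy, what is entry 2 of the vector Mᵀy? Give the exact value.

Entry 2 ↔ basis x, so (Mᵀy)_{2} = Σᵢ (x)·yᵢ = (0)·(0) + (1)·(4) + (6)·(16) + (10)·(28) = 380.

380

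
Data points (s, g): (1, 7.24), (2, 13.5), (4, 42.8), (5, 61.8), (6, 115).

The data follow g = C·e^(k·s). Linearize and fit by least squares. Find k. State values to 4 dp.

Linearized form: ln g = k·s + ln C. From the 5 transformed points,
AᵀA = [[82.0000, 18.0000]; [18.0000, 5]], rhs = [71.3003, 17.2077]ᵀ  (here Σs = 18.0000, Σ(s)² = 82.0000, Σln g = 17.2077, Σs·ln g = 71.3003).
Slope k = (n·Σs·ln g − Σs·Σln g)/(n·Σ(s)² − (Σs)²) = (5·71.3003 − 18.0000·17.2077)/86.0000 = 0.54376; ln C = (Σln g − k·Σs)/n = 1.48402.

k = 0.5438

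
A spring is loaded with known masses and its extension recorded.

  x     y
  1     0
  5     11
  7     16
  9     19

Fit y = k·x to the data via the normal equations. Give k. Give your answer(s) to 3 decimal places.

From the data, Σx·x = 156.
Right-hand side: Σx·y = 338.
So MᵀM·[k]ᵀ = Mᵀy: [[156]]·[k]ᵀ = [338]ᵀ.
k = 338/156 = 2.16667.

k = 2.167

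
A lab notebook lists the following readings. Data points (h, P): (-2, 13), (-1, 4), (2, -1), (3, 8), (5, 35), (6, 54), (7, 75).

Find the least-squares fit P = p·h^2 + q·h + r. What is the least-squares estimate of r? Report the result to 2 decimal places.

r = -1.35

Normal-equation sums: Σh^2·h^2 = 4436, Σh^2·h = 710, Σh^2 = 128, Σh·h = 128, Σh = 20, Σ1 = 7.
Moment sums: Σh^2·P = 6618, Σh·P = 1016, ΣP = 188.
So AᵀA·[p, q, r]ᵀ = AᵀP: [[4436, 710, 128]; [710, 128, 20]; [128, 20, 7]]·[p, q, r]ᵀ = [6618, 1016, 188]ᵀ.
Solving the 3×3 system (Gaussian elimination) gives p = 105844/52401, q = -160153/52401, r = -23504/17467.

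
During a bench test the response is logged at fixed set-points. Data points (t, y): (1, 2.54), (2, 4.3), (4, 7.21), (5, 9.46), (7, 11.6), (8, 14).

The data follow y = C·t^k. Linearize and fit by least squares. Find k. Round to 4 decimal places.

k = 0.8089

Taking logs, ln y = k·ln t + ln C, so regress ln y on ln t.
AᵀA = [[13.1032, 7.7142]; [7.7142, 6]], rhs = [17.6233, 11.7034]ᵀ  (here Σln t = 7.7142, Σ(ln t)² = 13.1032, Σln y = 11.7034, Σln t·ln y = 17.6233).
Solving (det = 19.1098): k = 0.80887, ln C = 0.91059.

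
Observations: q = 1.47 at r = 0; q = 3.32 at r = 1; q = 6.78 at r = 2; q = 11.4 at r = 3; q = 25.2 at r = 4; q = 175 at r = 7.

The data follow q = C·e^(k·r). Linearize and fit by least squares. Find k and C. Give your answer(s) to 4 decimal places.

k = 0.6747, C = 1.6092

Taking logs, ln q = k·r + ln C, so regress ln q on r.
Over the data: Σr = 17.0000, Σ(r)² = 79.0000, Σln q = 14.3244, Σr·ln q = 61.3896.
Normal system: [[79.0000, 17.0000]; [17.0000, 6]]·[k, ln C]ᵀ = [61.3896, 14.3244]ᵀ.
Solving (det = 185.0000): k = 0.67471, ln C = 0.47572, so C = exp(0.47572) = 1.60917.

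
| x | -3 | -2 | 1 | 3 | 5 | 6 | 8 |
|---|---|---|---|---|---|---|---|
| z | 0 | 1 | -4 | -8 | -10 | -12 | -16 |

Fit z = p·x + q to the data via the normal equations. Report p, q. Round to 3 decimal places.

Normal-equation sums: Σx·x = 148, Σx = 18, Σ1 = 7.
For Mᵀz: Σx·z = -280, Σz = -49.
MᵀM·[p, q]ᵀ = Mᵀz becomes [[148, 18]; [18, 7]]·[p, q]ᵀ = [-280, -49]ᵀ.
Eliminating q: 7·(row 1) − 18·(row 2) gives 712·p = 7·(-280) − 18·(-49) = -1078, so p = -539/356.
Then q = ((-49) − 18·(-539/356))/7 = -553/178.

p = -1.514, q = -3.107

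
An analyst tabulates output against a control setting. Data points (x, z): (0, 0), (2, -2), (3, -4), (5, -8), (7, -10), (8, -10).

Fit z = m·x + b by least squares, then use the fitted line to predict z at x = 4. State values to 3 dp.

Normal-equation sums: Σx·x = 151, Σx = 25, Σ1 = 6.
Moment sums: Σx·z = -206, Σz = -34.
Normal equations: [[151, 25]; [25, 6]]·[m, b]ᵀ = [-206, -34]ᵀ.
Determinant 151·6 − 25² = 281.
m = ((-206)·6 − 25·(-34))/281 = -386/281; b = (151·(-34) − 25·(-206))/281 = 16/281.
At x = 4: ẑ = (-386/281)·(4) + (16/281)·(1) = -1528/281.

ẑ = -5.438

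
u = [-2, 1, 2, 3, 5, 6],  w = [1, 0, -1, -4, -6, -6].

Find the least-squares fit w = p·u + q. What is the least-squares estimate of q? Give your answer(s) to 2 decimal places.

Compute the Gram sums: Σu·u = 79, Σu = 15, Σ1 = 6.
Moment sums: Σu·w = -82, Σw = -16.
AᵀA·[p, q]ᵀ = Aᵀw becomes [[79, 15]; [15, 6]]·[p, q]ᵀ = [-82, -16]ᵀ.
Determinant 79·6 − 15² = 249.
p = ((-82)·6 − 15·(-16))/249 = -84/83; q = (79·(-16) − 15·(-82))/249 = -34/249.

q = -0.14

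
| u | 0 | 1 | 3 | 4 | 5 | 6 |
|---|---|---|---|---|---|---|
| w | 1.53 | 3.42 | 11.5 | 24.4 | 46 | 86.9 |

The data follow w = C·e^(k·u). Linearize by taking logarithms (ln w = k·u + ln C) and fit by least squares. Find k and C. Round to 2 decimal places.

Linearized form: ln w = k·u + ln C. From the 6 transformed points,
AᵀA = [[87.0000, 19.0000]; [19.0000, 6]], rhs = [67.2668, 15.5852]ᵀ  (here Σu = 19.0000, Σ(u)² = 87.0000, Σln w = 15.5852, Σu·ln w = 67.2668).
Solving (det = 161.0000): k = 0.66758, ln C = 0.48352, so C = exp(0.48352) = 1.62178.

k = 0.67, C = 1.62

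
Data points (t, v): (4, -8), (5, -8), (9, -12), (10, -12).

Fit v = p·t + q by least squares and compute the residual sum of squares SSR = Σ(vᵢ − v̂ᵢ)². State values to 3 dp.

Forming MᵀM = [[222, 28]; [28, 4]] and Mᵀv = [-300, -40]ᵀ gives MᵀM·[p, q]ᵀ = Mᵀv.
Determinant 222·4 − 28² = 104.
p = ((-300)·4 − 28·(-40))/104 = -10/13; q = (222·(-40) − 28·(-300))/104 = -60/13.
Residuals: -4/13, 6/13, -6/13, 4/13; SSR = 8/13.

SSR = 0.615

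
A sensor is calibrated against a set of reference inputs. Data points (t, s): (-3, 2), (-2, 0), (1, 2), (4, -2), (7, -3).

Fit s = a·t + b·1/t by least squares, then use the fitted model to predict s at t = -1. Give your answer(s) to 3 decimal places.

AᵀA·[a, b]ᵀ = Aᵀs reads: 79·a + 5·b = -33;  5·a + (10189/7056)·b = 17/42.
(Σt·t = 79, Σt·1/t = 5, Σ1/t·1/t = 10189/7056, Σt·s = -33, Σ1/t·s = 17/42.)
det = 79·(10189/7056) − 5² = 628531/7056.
a = ((-33)·(10189/7056) − 5·(17/42))/(628531/7056) = -350517/628531; b = (79·(17/42) − 5·(-33))/(628531/7056) = 1389864/628531.
At t = -1: ŝ = (-350517/628531)·(-1) + (1389864/628531)·(-1) = -1039347/628531.

ŝ = -1.654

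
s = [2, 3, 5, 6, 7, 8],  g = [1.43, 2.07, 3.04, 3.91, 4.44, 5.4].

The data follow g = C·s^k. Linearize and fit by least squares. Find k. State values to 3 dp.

k = 0.930

Linearized form: ln g = k·ln s + ln C. From the 6 transformed points,
Σln s = 9.2183, Σ(ln s)² = 15.5987, Σln g = 6.7377, Σln s·ln g = 11.6873.
Equations: 15.5987·k + 9.2183·ln C = 11.6873;  9.2183·k + 6·ln C = 6.7377.
Slope k = (n·Σln s·ln g − Σln s·Σln g)/(n·Σ(ln s)² − (Σln s)²) = (6·11.6873 − 9.2183·6.7377)/8.6152 = 0.93017; ln C = (Σln g − k·Σln s)/n = -0.30616.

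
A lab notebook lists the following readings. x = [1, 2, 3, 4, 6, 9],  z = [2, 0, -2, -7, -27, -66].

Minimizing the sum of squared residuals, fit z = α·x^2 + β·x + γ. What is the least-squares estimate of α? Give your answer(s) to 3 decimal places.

The normal equations are: 8211·α + 1045·β + 147·γ = -6446;  1045·α + 147·β + 25·γ = -788;  147·α + 25·β + 6·γ = -100.
(Σx^2·x^2 = 8211, Σx^2·x = 1045, Σx^2 = 147, Σx·x = 147, Σx = 25, Σ1 = 6, Σx^2·z = -6446, Σx·z = -788, Σz = -100.)
Row-reducing yields α = -31681/31152, β = 16609/10384, γ = 12343/7788.

α = -1.017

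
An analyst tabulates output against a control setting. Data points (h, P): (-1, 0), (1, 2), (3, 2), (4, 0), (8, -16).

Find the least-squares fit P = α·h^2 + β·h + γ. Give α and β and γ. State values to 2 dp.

Entries of XᵀX: Σh^2·h^2 = 4435, Σh^2·h = 603, Σh^2 = 91, Σh·h = 91, Σh = 15, Σ1 = 5.
For XᵀP: Σh^2·P = -1004, Σh·P = -120, ΣP = -12.
Normal equations: [[4435, 603, 91]; [603, 91, 15]; [91, 15, 5]]·[α, β, γ]ᵀ = [-1004, -120, -12]ᵀ.
Row-reducing yields α = -5261/11828, β = 16143/11828, γ = 9467/5914.

α = -0.44, β = 1.36, γ = 1.60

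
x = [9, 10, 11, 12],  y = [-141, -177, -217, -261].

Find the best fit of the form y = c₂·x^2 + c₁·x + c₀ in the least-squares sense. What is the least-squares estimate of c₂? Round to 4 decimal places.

c₂ = -2.0000

The normal equations are: 51938·c₂ + 4788·c₁ + 446·c₀ = -92962;  4788·c₂ + 446·c₁ + 42·c₀ = -8558;  446·c₂ + 42·c₁ + 4·c₀ = -796.
(Σx^2·x^2 = 51938, Σx^2·x = 4788, Σx^2 = 446, Σx·x = 446, Σx = 42, Σ1 = 4, Σx^2·y = -92962, Σx·y = -8558, Σy = -796.)
Row-reducing yields c₂ = -2, c₁ = 2, c₀ = 3.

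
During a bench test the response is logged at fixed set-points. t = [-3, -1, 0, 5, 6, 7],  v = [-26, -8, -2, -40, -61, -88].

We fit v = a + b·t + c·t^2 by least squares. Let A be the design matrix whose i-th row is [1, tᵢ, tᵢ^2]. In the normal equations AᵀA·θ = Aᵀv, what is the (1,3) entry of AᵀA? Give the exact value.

Row 1 ↔ basis 1, column 3 ↔ basis t^2, so (AᵀA)_{1,3} = Σᵢ t^2 = (1)·(9) + (1)·(1) + (1)·(0) + (1)·(25) + (1)·(36) + (1)·(49) = 120.

120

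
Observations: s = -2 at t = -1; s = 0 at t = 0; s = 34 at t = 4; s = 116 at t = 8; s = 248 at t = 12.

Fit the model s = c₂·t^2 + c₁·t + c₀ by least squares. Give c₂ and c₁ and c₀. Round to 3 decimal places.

c₂ = 1.517, c₁ = 2.491, c₀ = -0.521

Normal-equation sums: Σt^2·t^2 = 25089, Σt^2·t = 2303, Σt^2 = 225, Σt·t = 225, Σt = 23, Σ1 = 5.
For Mᵀs: Σt^2·s = 43678, Σt·s = 4042, Σs = 396.
Normal equations: [[25089, 2303, 225]; [2303, 225, 23]; [225, 23, 5]]·[c₂, c₁, c₀]ᵀ = [43678, 4042, 396]ᵀ.
Inverting the 3×3 Gram matrix, [c₂, c₁, c₀]ᵀ = [11911/7852, 19559/7852, -1022/1963]ᵀ.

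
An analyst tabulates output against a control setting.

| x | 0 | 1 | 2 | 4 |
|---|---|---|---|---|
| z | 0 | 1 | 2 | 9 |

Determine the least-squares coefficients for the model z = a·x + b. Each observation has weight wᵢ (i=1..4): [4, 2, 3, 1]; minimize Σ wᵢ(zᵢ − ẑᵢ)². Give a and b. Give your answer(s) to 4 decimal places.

Normal-equation sums: Σwᵢ·x·x = 30, Σwᵢ·x = 12, Σwᵢ·1 = 10.
Moment sums: Σwᵢ·x·z = 50, Σwᵢ·z = 17.
Normal equations: [[30, 12]; [12, 10]]·[a, b]ᵀ = [50, 17]ᵀ.
Eliminating b: 10·(row 1) − 12·(row 2) gives 156·a = 10·50 − 12·17 = 296, so a = 74/39.
Then b = (17 − 12·(74/39))/10 = -15/26.

a = 1.8974, b = -0.5769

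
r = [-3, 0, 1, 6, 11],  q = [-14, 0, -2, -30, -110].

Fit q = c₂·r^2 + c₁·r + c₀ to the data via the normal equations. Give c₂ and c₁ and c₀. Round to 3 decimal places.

The normal system XᵀX·[c₂, c₁, c₀]ᵀ = Xᵀq is [[16019, 1521, 167]; [1521, 167, 15]; [167, 15, 5]]·[c₂, c₁, c₀]ᵀ = [-14518, -1350, -156]ᵀ.
Row-reducing yields c₂ = -294859/291783, c₁ = 118589/97261, c₀ = -322640/291783.

c₂ = -1.011, c₁ = 1.219, c₀ = -1.106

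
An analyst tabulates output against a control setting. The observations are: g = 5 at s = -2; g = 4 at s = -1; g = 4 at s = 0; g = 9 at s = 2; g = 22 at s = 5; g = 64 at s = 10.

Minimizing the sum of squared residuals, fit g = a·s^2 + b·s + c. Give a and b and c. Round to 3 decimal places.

a = 0.495, b = 0.992, c = 4.634

Sums needed: Σs^2·s^2 = 10658, Σs^2·s = 1124, Σs^2 = 134, Σs·s = 134, Σs = 14, Σ1 = 6.
And Σs^2·g = 7010, Σs·g = 754, Σg = 108.
AᵀA·[a, b, c]ᵀ = Aᵀg becomes [[10658, 1124, 134]; [1124, 134, 14]; [134, 14, 6]]·[a, b, c]ᵀ = [7010, 754, 108]ᵀ.
Inverting the 3×3 Gram matrix, [a, b, c]ᵀ = [43981/88869, 88115/88869, 137266/29623]ᵀ.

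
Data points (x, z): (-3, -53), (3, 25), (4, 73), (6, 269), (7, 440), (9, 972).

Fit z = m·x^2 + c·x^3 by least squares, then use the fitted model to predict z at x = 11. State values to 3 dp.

ẑ = 1814.642

With design matrix M, MᵀM = [[10676, 84656]; [84656, 701300]] and Mᵀz = [110892, 924390]ᵀ.
Determinant 10676·701300 − 84656² = 320440464.
m = (110892·701300 − 84656·924390)/320440464 = -10137505/6675843; c = (10676·924390 − 84656·110892)/320440464 = 20046437/13351686.
At x = 11: ẑ = (-10137505/6675843)·(121) + (20046437/13351686)·(1331) = 24228531437/13351686.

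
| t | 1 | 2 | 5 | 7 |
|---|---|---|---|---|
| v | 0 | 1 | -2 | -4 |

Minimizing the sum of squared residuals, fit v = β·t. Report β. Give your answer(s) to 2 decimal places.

The normal equations are: 79·β = -36.
Hence β = -36 / 79 ≈ -0.455696.

β = -0.46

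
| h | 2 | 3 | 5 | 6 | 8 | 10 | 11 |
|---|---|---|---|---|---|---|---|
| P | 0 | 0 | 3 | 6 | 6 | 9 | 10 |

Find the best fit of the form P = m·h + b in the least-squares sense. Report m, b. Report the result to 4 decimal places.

m = 1.1537, b = -2.5594

Sums needed: Σh·h = 359, Σh = 45, Σ1 = 7.
And Σh·P = 299, ΣP = 34.
MᵀM·[m, b]ᵀ = MᵀP becomes [[359, 45]; [45, 7]]·[m, b]ᵀ = [299, 34]ᵀ.
Δ = 359·7 − 45² = 488.
m = (299·7 − 45·34)/488 = 563/488; b = (359·34 − 45·299)/488 = -1249/488.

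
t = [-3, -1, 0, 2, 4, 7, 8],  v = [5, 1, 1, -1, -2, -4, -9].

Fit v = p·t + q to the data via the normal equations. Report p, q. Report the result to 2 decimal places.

p = -1.02, q = 1.20

Normal-equation sums: Σt·t = 143, Σt = 17, Σ1 = 7.
Moment sums: Σt·v = -126, Σv = -9.
Normal equations: [[143, 17]; [17, 7]]·[p, q]ᵀ = [-126, -9]ᵀ.
det = 143·7 − 17² = 712.
p = ((-126)·7 − 17·(-9))/712 = -729/712; q = (143·(-9) − 17·(-126))/712 = 855/712.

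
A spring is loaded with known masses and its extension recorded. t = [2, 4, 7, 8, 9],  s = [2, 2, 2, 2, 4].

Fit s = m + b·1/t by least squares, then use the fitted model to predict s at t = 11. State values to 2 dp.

ŝ = 2.69

From the data, Σ1 = 5, Σ1/t = 569/504, Σ1/t·1/t = 91669/254016.
Moment sums: Σs = 12, Σ1/t·s = 625/252.
AᵀA·[m, b]ᵀ = Aᵀs becomes [[5, 569/504]; [569/504, 91669/254016]]·[m, b]ᵀ = [12, 625/252]ᵀ.
Eliminating b: (91669/254016)·(row 1) − (569/504)·(row 2) gives (16823/31752)·m = (91669/254016)·12 − (569/504)·(625/252) = 194389/127008, so m = 194389/67292.
Then b = ((625/252) − (569/504)·(194389/67292))/(91669/254016) = -36414/16823.
At t = 11: ŝ = (194389/67292)·(1) + (-36414/16823)·(1/11) = 1992623/740212.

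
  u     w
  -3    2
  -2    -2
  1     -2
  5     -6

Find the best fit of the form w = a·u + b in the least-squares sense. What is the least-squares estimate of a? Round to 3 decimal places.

Forming MᵀM = [[39, 1]; [1, 4]] and Mᵀw = [-34, -8]ᵀ gives MᵀM·[a, b]ᵀ = Mᵀw.
det = 39·4 − 1² = 155.
a = ((-34)·4 − 1·(-8))/155 = -128/155; b = (39·(-8) − 1·(-34))/155 = -278/155.

a = -0.826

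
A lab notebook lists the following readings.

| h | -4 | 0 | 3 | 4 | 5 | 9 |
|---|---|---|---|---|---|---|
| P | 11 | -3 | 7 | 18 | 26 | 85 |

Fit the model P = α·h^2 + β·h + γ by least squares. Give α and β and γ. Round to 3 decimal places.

α = 1.010, β = 0.675, γ = -2.664

Compute the Gram sums: Σh^2·h^2 = 7779, Σh^2·h = 881, Σh^2 = 147, Σh·h = 147, Σh = 17, Σ1 = 6.
And Σh^2·P = 8062, Σh·P = 944, ΣP = 144.
Normal equations: [[7779, 881, 147]; [881, 147, 17]; [147, 17, 6]]·[α, β, γ]ᵀ = [8062, 944, 144]ᵀ.
Solving the 3×3 system (Gaussian elimination) gives α = 597415/591348, β = 133097/197116, γ = -393910/147837.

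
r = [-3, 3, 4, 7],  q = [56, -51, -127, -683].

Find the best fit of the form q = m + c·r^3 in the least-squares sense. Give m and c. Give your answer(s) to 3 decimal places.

Forming MᵀM = [[4, 407]; [407, 123203]] and Mᵀq = [-805, -245286]ᵀ gives MᵀM·[m, c]ᵀ = Mᵀq.
Eliminating c: 123203·(row 1) − 407·(row 2) gives 327163·m = 123203·(-805) − 407·(-245286) = 652987, so m = 652987/327163.
Then c = ((-245286) − 407·(652987/327163))/123203 = -653509/327163.

m = 1.996, c = -1.998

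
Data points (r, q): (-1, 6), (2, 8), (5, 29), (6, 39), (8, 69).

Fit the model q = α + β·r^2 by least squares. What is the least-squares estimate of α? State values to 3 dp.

Compute the Gram sums: Σ1 = 5, Σr^2 = 130, Σr^2·r^2 = 6034.
And Σq = 151, Σr^2·q = 6583.
Normal equations: [[5, 130]; [130, 6034]]·[α, β]ᵀ = [151, 6583]ᵀ.
Eliminating β: 6034·(row 1) − 130·(row 2) gives 13270·α = 6034·151 − 130·6583 = 55344, so α = 27672/6635.
Then β = (6583 − 130·(27672/6635))/6034 = 2657/2654.

α = 4.171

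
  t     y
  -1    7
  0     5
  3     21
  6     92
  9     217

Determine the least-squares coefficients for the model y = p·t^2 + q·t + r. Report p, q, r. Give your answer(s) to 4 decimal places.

Setting ∂/∂p … = 0 gives: 7939·p + 971·q + 127·r = 21085;  971·p + 127·q + 17·r = 2561;  127·p + 17·q + 5·r = 342.
Inverting the 3×3 Gram matrix, [p, q, r]ᵀ = [86705/29514, -79261/29514, 14323/4919]ᵀ.

p = 2.9378, q = -2.6855, r = 2.9118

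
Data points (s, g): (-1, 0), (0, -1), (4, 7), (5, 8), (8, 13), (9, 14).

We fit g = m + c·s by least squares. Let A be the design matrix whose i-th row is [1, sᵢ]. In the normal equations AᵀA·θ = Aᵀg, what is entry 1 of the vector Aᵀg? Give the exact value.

Entry 1 ↔ basis 1, so (Aᵀg)_{1} = Σᵢ gᵢ = (1)·(0) + (1)·(-1) + (1)·(7) + (1)·(8) + (1)·(13) + (1)·(14) = 41.

41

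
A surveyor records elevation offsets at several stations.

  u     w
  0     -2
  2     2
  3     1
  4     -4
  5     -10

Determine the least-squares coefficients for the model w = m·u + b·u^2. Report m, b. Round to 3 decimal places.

Entries of XᵀX: Σu·u = 54, Σu·u^2 = 224, Σu^2·u^2 = 978.
Moment sums: Σu·w = -59, Σu^2·w = -297.
Normal equations: [[54, 224]; [224, 978]]·[m, b]ᵀ = [-59, -297]ᵀ.
Eliminating b: 978·(row 1) − 224·(row 2) gives 2636·m = 978·(-59) − 224·(-297) = 8826, so m = 4413/1318.
Then b = ((-297) − 224·(4413/1318))/978 = -1411/1318.

m = 3.348, b = -1.071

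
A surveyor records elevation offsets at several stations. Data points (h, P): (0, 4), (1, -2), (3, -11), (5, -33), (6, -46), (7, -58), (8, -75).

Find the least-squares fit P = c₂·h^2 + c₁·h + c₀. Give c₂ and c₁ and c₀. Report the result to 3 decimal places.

Sums needed: Σh^2·h^2 = 8500, Σh^2·h = 1224, Σh^2 = 184, Σh·h = 184, Σh = 30, Σ1 = 7.
Right-hand side: Σh^2·P = -10224, Σh·P = -1482, ΣP = -221.
So MᵀM·[c₂, c₁, c₀]ᵀ = MᵀP: [[8500, 1224, 184]; [1224, 184, 30]; [184, 30, 7]]·[c₂, c₁, c₀]ᵀ = [-10224, -1482, -221]ᵀ.
Solving the 3×3 system (Gaussian elimination) gives c₂ = -5170/5889, c₁ = -5404/1963, c₀ = 19453/5889.

c₂ = -0.878, c₁ = -2.753, c₀ = 3.303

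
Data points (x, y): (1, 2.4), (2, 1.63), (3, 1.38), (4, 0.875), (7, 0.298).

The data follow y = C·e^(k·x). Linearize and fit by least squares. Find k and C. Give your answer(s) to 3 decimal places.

Linearized form: ln y = k·x + ln C. From the 5 transformed points,
Over the data: Σx = 17.0000, Σ(x)² = 79.0000, Σln y = 0.3419, Σx·ln y = -6.1899.
Normal system: [[79.0000, 17.0000]; [17.0000, 5]]·[k, ln C]ᵀ = [-6.1899, 0.3419]ᵀ.
Solving (det = 106.0000): k = -0.34681, ln C = 1.24756, so C = exp(1.24756) = 3.48183.

k = -0.347, C = 3.482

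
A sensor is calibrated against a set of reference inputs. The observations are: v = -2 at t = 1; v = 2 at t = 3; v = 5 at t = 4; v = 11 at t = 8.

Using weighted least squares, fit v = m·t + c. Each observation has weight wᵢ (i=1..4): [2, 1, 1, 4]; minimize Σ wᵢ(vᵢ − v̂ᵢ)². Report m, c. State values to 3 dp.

m = 1.827, c = -3.487

With design matrix M, MᵀWM = [[283, 41]; [41, 8]] and MᵀWv = [374, 47]ᵀ.
Δ = 283·8 − 41² = 583.
m = (374·8 − 41·47)/583 = 1065/583; c = (283·47 − 41·374)/583 = -2033/583.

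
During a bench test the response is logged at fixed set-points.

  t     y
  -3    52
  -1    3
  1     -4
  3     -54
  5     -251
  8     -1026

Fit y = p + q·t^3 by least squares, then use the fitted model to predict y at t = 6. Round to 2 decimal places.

Compute the Gram sums: Σ1 = 6, Σt^3 = 637, Σt^3·t^3 = 279229.
Moment sums: Σy = -1280, Σt^3·y = -559556.
So AᵀA·[p, q]ᵀ = Aᵀy: [[6, 637]; [637, 279229]]·[p, q]ᵀ = [-1280, -559556]ᵀ.
Eliminating q: 279229·(row 1) − 637·(row 2) gives 1269605·p = 279229·(-1280) − 637·(-559556) = -975948, so p = -975948/1269605.
Then q = ((-559556) − 637·(-975948/1269605))/279229 = -2541976/1269605.
At t = 6: ŷ = (-975948/1269605)·(1) + (-2541976/1269605)·(216) = -550042764/1269605.

ŷ = -433.24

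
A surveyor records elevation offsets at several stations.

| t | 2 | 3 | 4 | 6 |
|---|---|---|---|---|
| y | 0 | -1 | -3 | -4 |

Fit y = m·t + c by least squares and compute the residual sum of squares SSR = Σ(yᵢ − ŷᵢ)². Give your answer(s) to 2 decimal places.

SSR = 0.74

Compute the Gram sums: Σt·t = 65, Σt = 15, Σ1 = 4.
Right-hand side: Σt·y = -39, Σy = -8.
So XᵀX·[m, c]ᵀ = Xᵀy: [[65, 15]; [15, 4]]·[m, c]ᵀ = [-39, -8]ᵀ.
Determinant 65·4 − 15² = 35.
m = ((-39)·4 − 15·(-8))/35 = -36/35; c = (65·(-8) − 15·(-39))/35 = 13/7.
Residuals: 1/5, 8/35, -26/35, 11/35; SSR = 26/35.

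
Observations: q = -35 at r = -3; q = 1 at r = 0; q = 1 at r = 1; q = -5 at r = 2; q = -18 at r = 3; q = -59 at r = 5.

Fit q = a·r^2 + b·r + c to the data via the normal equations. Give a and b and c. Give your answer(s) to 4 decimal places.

a = -2.9926, b = 2.9416, c = 0.8524

With design matrix M, MᵀM = [[804, 134, 48]; [134, 48, 8]; [48, 8, 6]] and Mᵀq = [-1971, -253, -115]ᵀ.
Inverting the 3×3 Gram matrix, [a, b, c]ᵀ = [-6913/2310, 453/154, 179/210]ᵀ.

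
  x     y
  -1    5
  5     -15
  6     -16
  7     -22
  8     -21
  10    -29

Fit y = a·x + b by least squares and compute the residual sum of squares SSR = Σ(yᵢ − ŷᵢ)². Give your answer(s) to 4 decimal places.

Entries of MᵀM: Σx·x = 275, Σx = 35, Σ1 = 6.
For Mᵀy: Σx·y = -788, Σy = -98.
MᵀM·[a, b]ᵀ = Mᵀy becomes [[275, 35]; [35, 6]]·[a, b]ᵀ = [-788, -98]ᵀ.
Determinant 275·6 − 35² = 425.
a = ((-788)·6 − 35·(-98))/425 = -1298/425; b = (275·(-98) − 35·(-788))/425 = 126/85.
Residuals: 197/425, -103/85, 358/425, -894/425, 829/425, 1/17; SSR = 4516/425.

SSR = 10.6259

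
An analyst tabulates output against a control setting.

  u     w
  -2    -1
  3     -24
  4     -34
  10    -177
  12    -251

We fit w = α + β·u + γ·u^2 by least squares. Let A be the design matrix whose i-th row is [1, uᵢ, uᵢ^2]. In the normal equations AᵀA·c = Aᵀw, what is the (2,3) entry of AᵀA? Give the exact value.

2811

Row 2 ↔ basis u, column 3 ↔ basis u^2, so (AᵀA)_{2,3} = Σᵢ (u)·(u^2) = (-2)·(4) + (3)·(9) + (4)·(16) + (10)·(100) + (12)·(144) = 2811.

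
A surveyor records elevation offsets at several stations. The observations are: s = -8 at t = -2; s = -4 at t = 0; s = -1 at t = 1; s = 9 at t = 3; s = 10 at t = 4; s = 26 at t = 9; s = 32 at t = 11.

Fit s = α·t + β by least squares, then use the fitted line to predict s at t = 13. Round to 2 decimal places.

ŝ = 38.65

Sums needed: Σt·t = 232, Σt = 26, Σ1 = 7.
Right-hand side: Σt·s = 668, Σs = 64.
Normal equations: [[232, 26]; [26, 7]]·[α, β]ᵀ = [668, 64]ᵀ.
Δ = 232·7 − 26² = 948.
α = (668·7 − 26·64)/948 = 251/79; β = (232·64 − 26·668)/948 = -210/79.
At t = 13: ŝ = (251/79)·(13) + (-210/79)·(1) = 3053/79.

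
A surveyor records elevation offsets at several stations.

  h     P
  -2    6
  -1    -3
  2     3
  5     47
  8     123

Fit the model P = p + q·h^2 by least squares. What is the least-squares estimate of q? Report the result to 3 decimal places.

Normal-equation sums: Σ1 = 5, Σh^2 = 98, Σh^2·h^2 = 4754.
Right-hand side: ΣP = 176, Σh^2·P = 9080.
So MᵀM·[p, q]ᵀ = MᵀP: [[5, 98]; [98, 4754]]·[p, q]ᵀ = [176, 9080]ᵀ.
det = 5·4754 − 98² = 14166.
p = (176·4754 − 98·9080)/14166 = -2952/787; q = (5·9080 − 98·176)/14166 = 1564/787.

q = 1.987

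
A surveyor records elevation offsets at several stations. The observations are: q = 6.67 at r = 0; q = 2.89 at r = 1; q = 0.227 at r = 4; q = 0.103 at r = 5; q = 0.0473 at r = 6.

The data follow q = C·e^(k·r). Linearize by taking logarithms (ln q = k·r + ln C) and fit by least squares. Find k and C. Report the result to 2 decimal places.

k = -0.83, C = 6.58

Let Y = ln q. Fitting Y = k·r + ln C by least squares:
Σr = 16.0000, Σ(r)² = 78.0000, Σln q = -3.8482, Σr·ln q = -34.5426.
Normal system: [[78.0000, 16.0000]; [16.0000, 5]]·[k, ln C]ᵀ = [-34.5426, -3.8482]ᵀ.
Δ = 78.0000·5 − (16.0000)² = 134.0000; k = (-34.5426·5 − 16.0000·-3.8482)/134.0000 = -0.82942, ln C = (78.0000·-3.8482 − 16.0000·-34.5426)/134.0000 = 1.88449, so C = exp(1.88449) = 6.58299.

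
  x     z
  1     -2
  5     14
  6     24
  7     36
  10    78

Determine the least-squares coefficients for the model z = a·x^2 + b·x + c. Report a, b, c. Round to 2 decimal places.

The normal equations are: 14323·a + 1685·b + 211·c = 10776;  1685·a + 211·b + 29·c = 1244;  211·a + 29·b + 5·c = 150.
(Σx^2·x^2 = 14323, Σx^2·x = 1685, Σx^2 = 211, Σx·x = 211, Σx = 29, Σ1 = 5, Σx^2·z = 10776, Σx·z = 1244, Σz = 150.)
Inverting the 3×3 Gram matrix, [a, b, c]ᵀ = [11125/12012, -14915/12012, -1884/1001]ᵀ.

a = 0.93, b = -1.24, c = -1.88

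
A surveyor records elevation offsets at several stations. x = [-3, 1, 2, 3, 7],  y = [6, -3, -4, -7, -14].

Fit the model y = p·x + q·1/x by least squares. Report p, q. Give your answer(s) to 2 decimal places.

The normal equations are: 72·p + 5·q = -148;  5·p + (2633/1764)·q = -34/3.
(Σx·x = 72, Σx·1/x = 5, Σ1/x·1/x = 2633/1764, Σx·y = -148, Σ1/x·y = -34/3.)
Eliminating q: (2633/1764)·(row 1) − 5·(row 2) gives (4041/49)·p = (2633/1764)·(-148) − 5·(-34/3) = -72431/441, so p = -72431/36369.
Then q = ((-34/3) − 5·(-72431/36369))/(2633/1764) = -3724/4041.

p = -1.99, q = -0.92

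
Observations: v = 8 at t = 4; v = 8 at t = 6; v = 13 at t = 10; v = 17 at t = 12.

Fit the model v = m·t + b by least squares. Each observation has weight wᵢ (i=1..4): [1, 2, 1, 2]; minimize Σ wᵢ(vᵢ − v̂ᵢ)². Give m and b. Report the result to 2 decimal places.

m = 1.25, b = 1.39

With design matrix A, AᵀWA = [[476, 50]; [50, 6]] and AᵀWv = [666, 71]ᵀ.
Δ = 476·6 − 50² = 356.
m = (666·6 − 50·71)/356 = 223/178; b = (476·71 − 50·666)/356 = 124/89.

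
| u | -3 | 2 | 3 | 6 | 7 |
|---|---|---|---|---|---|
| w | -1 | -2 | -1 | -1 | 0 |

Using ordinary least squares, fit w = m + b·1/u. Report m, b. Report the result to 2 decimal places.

Sums needed: Σ1 = 5, Σ1/u = 17/21, Σ1/u·1/u = 51/98.
Right-hand side: Σw = -5, Σ1/u·w = -7/6.
So AᵀA·[m, b]ᵀ = Aᵀw: [[5, 17/21]; [17/21, 51/98]]·[m, b]ᵀ = [-5, -7/6]ᵀ.
Determinant 5·(51/98) − (17/21)² = 1717/882.
m = ((-5)·(51/98) − (17/21)·(-7/6))/(1717/882) = -86/101; b = (5·(-7/6) − (17/21)·(-5))/(1717/882) = -1575/1717.

m = -0.85, b = -0.92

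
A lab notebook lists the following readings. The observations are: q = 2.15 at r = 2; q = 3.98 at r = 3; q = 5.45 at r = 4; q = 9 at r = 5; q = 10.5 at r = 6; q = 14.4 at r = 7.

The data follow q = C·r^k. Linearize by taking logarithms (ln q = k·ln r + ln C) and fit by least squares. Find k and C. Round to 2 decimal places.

k = 1.50, C = 0.75

Let Y = ln q. Fitting Y = k·ln r + ln C by least squares:
Σln r = 8.5252, Σ(ln r)² = 13.1965, Σln q = 11.0582, Σln r·ln q = 17.3383.
Equations: 13.1965·k + 8.5252·ln C = 17.3383;  8.5252·k + 6·ln C = 11.0582.
Slope k = (n·Σln r·ln q − Σln r·Σln q)/(n·Σ(ln r)² − (Σln r)²) = (6·17.3383 − 8.5252·11.0582)/6.5005 = 1.50094; ln C = (Σln q − k·Σln r)/n = -0.28959, so C = exp(-0.28959) = 0.74857.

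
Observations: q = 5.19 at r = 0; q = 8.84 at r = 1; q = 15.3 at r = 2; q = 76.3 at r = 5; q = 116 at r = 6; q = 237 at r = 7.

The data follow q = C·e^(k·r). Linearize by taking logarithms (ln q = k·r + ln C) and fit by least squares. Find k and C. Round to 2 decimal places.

Let Y = ln q. Fitting Y = k·r + ln C by least squares:
AᵀA = [[115.0000, 21.0000]; [21.0000, 6]], rhs = [96.1063, 21.1102]ᵀ  (here Σr = 21.0000, Σ(r)² = 115.0000, Σln q = 21.1102, Σr·ln q = 96.1063).
Slope k = (n·Σr·ln q − Σr·Σln q)/(n·Σ(r)² − (Σr)²) = (6·96.1063 − 21.0000·21.1102)/249.0000 = 0.53544; ln C = (Σln q − k·Σr)/n = 1.64434, so C = exp(1.64434) = 5.17758.

k = 0.54, C = 5.18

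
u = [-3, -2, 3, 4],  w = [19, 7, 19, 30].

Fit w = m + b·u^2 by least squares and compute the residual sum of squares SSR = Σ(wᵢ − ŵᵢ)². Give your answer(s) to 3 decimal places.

Compute the Gram sums: Σ1 = 4, Σu^2 = 38, Σu^2·u^2 = 434.
Right-hand side: Σw = 75, Σu^2·w = 850.
So MᵀM·[m, b]ᵀ = Mᵀw: [[4, 38]; [38, 434]]·[m, b]ᵀ = [75, 850]ᵀ.
Determinant 4·434 − 38² = 292.
m = (75·434 − 38·850)/292 = 125/146; b = (4·850 − 38·75)/292 = 275/146.
Residuals: 87/73, -203/146, 87/73, -145/146; SSR = 841/146.

SSR = 5.760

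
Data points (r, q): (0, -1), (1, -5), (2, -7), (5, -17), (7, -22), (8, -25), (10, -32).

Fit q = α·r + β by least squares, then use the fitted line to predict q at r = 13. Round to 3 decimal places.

q̂ = -40.605

Entries of XᵀX: Σr·r = 243, Σr = 33, Σ1 = 7.
Moment sums: Σr·q = -778, Σq = -109.
XᵀX·[α, β]ᵀ = Xᵀq becomes [[243, 33]; [33, 7]]·[α, β]ᵀ = [-778, -109]ᵀ.
det = 243·7 − 33² = 612.
α = ((-778)·7 − 33·(-109))/612 = -1849/612; β = (243·(-109) − 33·(-778))/612 = -271/204.
At r = 13: q̂ = (-1849/612)·(13) + (-271/204)·(1) = -12425/306.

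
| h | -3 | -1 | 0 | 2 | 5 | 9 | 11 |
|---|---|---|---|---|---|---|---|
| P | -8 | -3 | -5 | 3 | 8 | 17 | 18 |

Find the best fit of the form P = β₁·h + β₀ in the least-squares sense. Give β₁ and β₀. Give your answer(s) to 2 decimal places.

β₁ = 1.97, β₀ = -2.18

Sums needed: Σh·h = 241, Σh = 23, Σ1 = 7.
For AᵀP: Σh·P = 424, ΣP = 30.
Normal equations: [[241, 23]; [23, 7]]·[β₁, β₀]ᵀ = [424, 30]ᵀ.
Determinant 241·7 − 23² = 1158.
β₁ = (424·7 − 23·30)/1158 = 1139/579; β₀ = (241·30 − 23·424)/1158 = -1261/579.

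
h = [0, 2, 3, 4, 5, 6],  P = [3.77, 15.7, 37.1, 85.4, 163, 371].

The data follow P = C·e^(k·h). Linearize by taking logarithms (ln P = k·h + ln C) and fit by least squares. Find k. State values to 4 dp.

With ln Pᵢ as the transformed response and hᵢ as the regressor:
Over the data: Σh = 20.0000, Σ(h)² = 90.0000, Σln P = 23.1517, Σh·ln P = 95.1035.
Normal system: [[90.0000, 20.0000]; [20.0000, 6]]·[k, ln C]ᵀ = [95.1035, 23.1517]ᵀ.
Solving (det = 140.0000): k = 0.76849, ln C = 1.29699.

k = 0.7685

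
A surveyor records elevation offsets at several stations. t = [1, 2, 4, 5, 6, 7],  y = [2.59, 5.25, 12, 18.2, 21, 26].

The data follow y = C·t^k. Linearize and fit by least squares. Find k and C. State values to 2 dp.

Let Y = ln y. Fitting Y = k·ln t + ln C by least squares:
Σln t = 7.4265, Σ(ln t)² = 11.9895, Σln y = 14.2988, Σln t·ln y = 21.0589.
Equations: 11.9895·k + 7.4265·ln C = 21.0589;  7.4265·k + 6·ln C = 14.2988.
Δ = 11.9895·6 − (7.4265)² = 16.7835; k = (21.0589·6 − 7.4265·14.2988)/16.7835 = 1.20132, ln C = (11.9895·14.2988 − 7.4265·21.0589)/16.7835 = 0.89620, so C = exp(0.89620) = 2.45027.

k = 1.20, C = 2.45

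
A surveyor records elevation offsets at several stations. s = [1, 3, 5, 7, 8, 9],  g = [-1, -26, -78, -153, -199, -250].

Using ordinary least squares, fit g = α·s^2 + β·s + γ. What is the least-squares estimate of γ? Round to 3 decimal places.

γ = 4.000

From the data, Σs^2·s^2 = 13765, Σs^2·s = 1737, Σs^2 = 229, Σs·s = 229, Σs = 33, Σ1 = 6.
Moment sums: Σs^2·g = -42668, Σs·g = -5382, Σg = -707.
Inverting the 3×3 Gram matrix, [α, β, γ]ᵀ = [-19111/6404, -46197/32020, 32019/8005]ᵀ.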